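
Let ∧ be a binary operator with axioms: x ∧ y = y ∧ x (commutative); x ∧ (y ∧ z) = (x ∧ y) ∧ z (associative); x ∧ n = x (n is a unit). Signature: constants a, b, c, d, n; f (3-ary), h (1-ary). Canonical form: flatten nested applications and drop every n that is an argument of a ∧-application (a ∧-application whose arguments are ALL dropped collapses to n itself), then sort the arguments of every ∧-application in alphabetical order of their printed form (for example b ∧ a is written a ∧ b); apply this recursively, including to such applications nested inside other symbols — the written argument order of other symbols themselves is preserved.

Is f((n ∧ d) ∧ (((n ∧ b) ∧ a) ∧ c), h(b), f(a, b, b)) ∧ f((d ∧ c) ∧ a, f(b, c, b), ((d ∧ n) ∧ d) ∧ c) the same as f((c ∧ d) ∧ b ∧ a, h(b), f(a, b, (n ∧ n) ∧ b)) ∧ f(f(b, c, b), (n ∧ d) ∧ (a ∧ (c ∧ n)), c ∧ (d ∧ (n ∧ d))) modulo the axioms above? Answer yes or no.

Answer: no — f(a ∧ b ∧ c ∧ d, h(b), f(a, b, b)) ∧ f(a ∧ c ∧ d, f(b, c, b), c ∧ d ∧ d) vs f(a ∧ b ∧ c ∧ d, h(b), f(a, b, b)) ∧ f(f(b, c, b), a ∧ c ∧ d, c ∧ d ∧ d)

Derivation:
Left:  f((n ∧ d) ∧ (((n ∧ b) ∧ a) ∧ c), h(b), f(a, b, b)) ∧ f((d ∧ c) ∧ a, f(b, c, b), ((d ∧ n) ∧ d) ∧ c)
  Inside:  f((n ∧ d) ∧ (((n ∧ b) ∧ a) ∧ c), h(b), f(a, b, b))  →  f(a ∧ b ∧ c ∧ d, h(b), f(a, b, b))
  Simplify inside:  f((d ∧ c) ∧ a, f(b, c, b), ((d ∧ n) ∧ d) ∧ c)  →  f(a ∧ c ∧ d, f(b, c, b), c ∧ d ∧ d)
  Sort:  f(a ∧ b ∧ c ∧ d, h(b), f(a, b, b)) ∧ f(a ∧ c ∧ d, f(b, c, b), c ∧ d ∧ d)
Right:  f((c ∧ d) ∧ b ∧ a, h(b), f(a, b, (n ∧ n) ∧ b)) ∧ f(f(b, c, b), (n ∧ d) ∧ (a ∧ (c ∧ n)), c ∧ (d ∧ (n ∧ d)))
  Inside:  f((c ∧ d) ∧ b ∧ a, h(b), f(a, b, (n ∧ n) ∧ b))  →  f(a ∧ b ∧ c ∧ d, h(b), f(a, b, b))
  Inside:  f(f(b, c, b), (n ∧ d) ∧ (a ∧ (c ∧ n)), c ∧ (d ∧ (n ∧ d)))  →  f(f(b, c, b), a ∧ c ∧ d, c ∧ d ∧ d)
  Order the arguments:  f(a ∧ b ∧ c ∧ d, h(b), f(a, b, b)) ∧ f(f(b, c, b), a ∧ c ∧ d, c ∧ d ∧ d)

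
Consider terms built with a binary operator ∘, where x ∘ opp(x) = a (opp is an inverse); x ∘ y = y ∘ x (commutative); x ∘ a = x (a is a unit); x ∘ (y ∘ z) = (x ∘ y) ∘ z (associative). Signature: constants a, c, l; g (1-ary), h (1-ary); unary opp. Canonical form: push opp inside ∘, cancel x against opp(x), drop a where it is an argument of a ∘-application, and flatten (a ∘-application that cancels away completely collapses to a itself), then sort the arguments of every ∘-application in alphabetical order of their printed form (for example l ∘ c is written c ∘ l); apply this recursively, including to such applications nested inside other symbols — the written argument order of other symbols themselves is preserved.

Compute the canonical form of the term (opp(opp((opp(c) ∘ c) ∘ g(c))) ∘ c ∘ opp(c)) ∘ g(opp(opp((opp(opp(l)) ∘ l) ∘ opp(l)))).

Push opp inside:  distribute opp over ∘ and collapse double opp
Cancel inverse pairs:  c cancels
Combine occurrences:  g(c) ∘ g(l)

Answer: g(c) ∘ g(l)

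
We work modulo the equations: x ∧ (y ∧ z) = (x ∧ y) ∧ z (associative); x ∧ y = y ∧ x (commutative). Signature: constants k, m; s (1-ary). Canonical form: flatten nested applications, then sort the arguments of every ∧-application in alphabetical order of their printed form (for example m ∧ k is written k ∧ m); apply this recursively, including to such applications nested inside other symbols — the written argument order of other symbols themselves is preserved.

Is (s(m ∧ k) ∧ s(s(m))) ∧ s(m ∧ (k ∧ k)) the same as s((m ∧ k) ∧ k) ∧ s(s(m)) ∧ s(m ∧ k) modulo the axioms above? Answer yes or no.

Answer: yes — both canonical forms are s(k ∧ k ∧ m) ∧ s(k ∧ m) ∧ s(s(m))

Derivation:
Left:  (s(m ∧ k) ∧ s(s(m))) ∧ s(m ∧ (k ∧ k))
  Merge nested applications:  s(m ∧ k) ∧ s(s(m)) ∧ s(m ∧ (k ∧ k))
  Inside:  s(m ∧ k)  →  s(k ∧ m)
  Canonicalize subterm:  s(m ∧ (k ∧ k))  →  s(k ∧ k ∧ m)
  Order the arguments:  s(k ∧ k ∧ m) ∧ s(k ∧ m) ∧ s(s(m))
Right:  s((m ∧ k) ∧ k) ∧ s(s(m)) ∧ s(m ∧ k)
  Canonicalize subterm:  s((m ∧ k) ∧ k)  →  s(k ∧ k ∧ m)
  Simplify inside:  s(m ∧ k)  →  s(k ∧ m)
  Order the arguments:  s(k ∧ k ∧ m) ∧ s(k ∧ m) ∧ s(s(m))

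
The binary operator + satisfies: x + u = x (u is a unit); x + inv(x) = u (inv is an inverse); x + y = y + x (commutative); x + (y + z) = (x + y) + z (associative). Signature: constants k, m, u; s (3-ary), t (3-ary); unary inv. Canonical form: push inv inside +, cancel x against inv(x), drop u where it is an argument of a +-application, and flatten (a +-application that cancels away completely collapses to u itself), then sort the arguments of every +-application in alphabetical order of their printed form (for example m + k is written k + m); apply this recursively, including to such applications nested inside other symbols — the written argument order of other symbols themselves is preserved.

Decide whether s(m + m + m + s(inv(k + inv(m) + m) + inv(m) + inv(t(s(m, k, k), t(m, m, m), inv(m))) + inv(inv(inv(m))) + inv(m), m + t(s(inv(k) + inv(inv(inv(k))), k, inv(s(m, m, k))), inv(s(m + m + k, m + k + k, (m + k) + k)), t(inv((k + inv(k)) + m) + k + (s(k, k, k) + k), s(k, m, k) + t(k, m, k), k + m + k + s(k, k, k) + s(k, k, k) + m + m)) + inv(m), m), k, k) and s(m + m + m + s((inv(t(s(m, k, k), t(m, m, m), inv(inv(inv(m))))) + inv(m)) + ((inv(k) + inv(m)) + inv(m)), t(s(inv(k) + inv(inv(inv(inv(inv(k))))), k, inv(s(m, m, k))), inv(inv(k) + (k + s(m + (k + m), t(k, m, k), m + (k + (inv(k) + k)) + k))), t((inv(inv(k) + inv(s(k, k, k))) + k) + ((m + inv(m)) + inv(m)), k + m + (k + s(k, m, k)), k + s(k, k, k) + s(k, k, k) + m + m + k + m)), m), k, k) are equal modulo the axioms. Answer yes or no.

Answer: no — s(m + m + m + s(inv(k) + inv(m) + inv(m) + inv(m) + inv(t(s(m, k, k), t(m, m, m), inv(m))), t(s(inv(k) + inv(k), k, inv(s(m, m, k))), inv(s(k + m + m, k + k + m, k + k + m)), t(inv(m) + k + k + s(k, k, k), s(k, m, k) + t(k, m, k), k + k + m + m + m + s(k, k, k) + s(k, k, k))), m), k, k) vs s(m + m + m + s(inv(k) + inv(m) + inv(m) + inv(m) + inv(t(s(m, k, k), t(m, m, m), inv(m))), t(s(inv(k) + inv(k), k, inv(s(m, m, k))), inv(s(k + m + m, t(k, m, k), k + k + m)), t(inv(m) + k + k + s(k, k, k), k + k + m + s(k, m, k), k + k + m + m + m + s(k, k, k) + s(k, k, k))), m), k, k)

Derivation:
Left:  s(m + m + m + s(inv(k + inv(m) + m) + inv(m) + inv(t(s(m, k, k), t(m, m, m), inv(m))) + inv(inv(inv(m))) + inv(m), m + t(s(inv(k) + inv(inv(inv(k))), k, inv(s(m, m, k))), inv(s(m + m + k, m + k + k, (m + k) + k)), t(inv((k + inv(k)) + m) + k + (s(k, k, k) + k), s(k, m, k) + t(k, m, k), k + m + k + s(k, k, k) + s(k, k, k) + m + m)) + inv(m), m), k, k)
  Work inside:  m + m + m + s(inv(k + inv(m) + m) + inv(m) + inv(t(s(m, k, k), t(m, m, m), inv(m))) + inv(inv(inv(m))) + inv(m), m + t(s(inv(k) + inv(inv(inv(k))), k, inv(s(m, m, k))), inv(s(m + m + k, m + k + k, (m + k) + k)), t(inv((k + inv(k)) + m) + k + (s(k, k, k) + k), s(k, m, k) + t(k, m, k), k + m + k + s(k, k, k) + s(k, k, k) + m + m)) + inv(m), m)
  Push inv inside:  distribute inv over + and collapse double inv
  Collect terms:  m + m + m + s(inv(k) + inv(m) + inv(m) + inv(m) + inv(t(s(m, k, k), t(m, m, m), inv(m))), t(s(inv(k) + inv(k), k, inv(s(m, m, k))), inv(s(k + m + m, k + k + m, k + k + m)), t(inv(m) + k + k + s(k, k, k), s(k, m, k) + t(k, m, k), k + k + m + m + m + s(k, k, k) + s(k, k, k))), m)
  Rebuild:  s(m + m + m + s(inv(k) + inv(m) + inv(m) + inv(m) + inv(t(s(m, k, k), t(m, m, m), inv(m))), t(s(inv(k) + inv(k), k, inv(s(m, m, k))), inv(s(k + m + m, k + k + m, k + k + m)), t(inv(m) + k + k + s(k, k, k), s(k, m, k) + t(k, m, k), k + k + m + m + m + s(k, k, k) + s(k, k, k))), m), k, k)
Right:  s(m + m + m + s((inv(t(s(m, k, k), t(m, m, m), inv(inv(inv(m))))) + inv(m)) + ((inv(k) + inv(m)) + inv(m)), t(s(inv(k) + inv(inv(inv(inv(inv(k))))), k, inv(s(m, m, k))), inv(inv(k) + (k + s(m + (k + m), t(k, m, k), m + (k + (inv(k) + k)) + k))), t((inv(inv(k) + inv(s(k, k, k))) + k) + ((m + inv(m)) + inv(m)), k + m + (k + s(k, m, k)), k + s(k, k, k) + s(k, k, k) + m + m + k + m)), m), k, k)
  Focus inside:  m + m + m + s((inv(t(s(m, k, k), t(m, m, m), inv(inv(inv(m))))) + inv(m)) + ((inv(k) + inv(m)) + inv(m)), t(s(inv(k) + inv(inv(inv(inv(inv(k))))), k, inv(s(m, m, k))), inv(inv(k) + (k + s(m + (k + m), t(k, m, k), m + (k + (inv(k) + k)) + k))), t((inv(inv(k) + inv(s(k, k, k))) + k) + ((m + inv(m)) + inv(m)), k + m + (k + s(k, m, k)), k + s(k, k, k) + s(k, k, k) + m + m + k + m)), m)
  Push inv inside:  distribute inv over + and collapse double inv
  Combine occurrences:  m + m + m + s(inv(k) + inv(m) + inv(m) + inv(m) + inv(t(s(m, k, k), t(m, m, m), inv(m))), t(s(inv(k) + inv(k), k, inv(s(m, m, k))), inv(s(k + m + m, t(k, m, k), k + k + m)), t(inv(m) + k + k + s(k, k, k), k + k + m + s(k, m, k), k + k + m + m + m + s(k, k, k) + s(k, k, k))), m)
  Rebuild:  s(m + m + m + s(inv(k) + inv(m) + inv(m) + inv(m) + inv(t(s(m, k, k), t(m, m, m), inv(m))), t(s(inv(k) + inv(k), k, inv(s(m, m, k))), inv(s(k + m + m, t(k, m, k), k + k + m)), t(inv(m) + k + k + s(k, k, k), k + k + m + s(k, m, k), k + k + m + m + m + s(k, k, k) + s(k, k, k))), m), k, k)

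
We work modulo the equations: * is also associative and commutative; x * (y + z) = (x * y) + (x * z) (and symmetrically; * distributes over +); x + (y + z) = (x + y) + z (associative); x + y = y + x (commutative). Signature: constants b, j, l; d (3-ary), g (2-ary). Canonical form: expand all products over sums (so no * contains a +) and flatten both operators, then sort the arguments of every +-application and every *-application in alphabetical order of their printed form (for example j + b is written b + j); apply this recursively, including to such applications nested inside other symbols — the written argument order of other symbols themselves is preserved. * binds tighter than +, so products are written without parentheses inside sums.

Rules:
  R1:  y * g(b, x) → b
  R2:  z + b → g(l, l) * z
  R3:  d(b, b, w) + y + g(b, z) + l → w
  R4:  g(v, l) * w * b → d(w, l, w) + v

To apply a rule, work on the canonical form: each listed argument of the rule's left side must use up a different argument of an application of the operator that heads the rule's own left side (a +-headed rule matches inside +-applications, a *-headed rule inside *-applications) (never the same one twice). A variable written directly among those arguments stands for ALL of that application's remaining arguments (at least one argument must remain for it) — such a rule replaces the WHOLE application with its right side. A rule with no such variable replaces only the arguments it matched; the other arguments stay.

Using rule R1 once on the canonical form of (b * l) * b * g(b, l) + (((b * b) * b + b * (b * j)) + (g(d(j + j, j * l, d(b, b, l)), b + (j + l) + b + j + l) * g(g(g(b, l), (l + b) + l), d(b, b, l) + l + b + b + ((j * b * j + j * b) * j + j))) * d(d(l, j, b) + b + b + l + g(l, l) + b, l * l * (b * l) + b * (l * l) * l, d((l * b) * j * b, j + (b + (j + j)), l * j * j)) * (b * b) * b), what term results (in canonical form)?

Canonical form:  b * b * b + b * b * b * d(b + b + b + d(l, j, b) + g(l, l) + l, b * l * l * l + b * l * l * l, d(b * b * j * l, b + j + j + j, j * j * l)) * g(d(j + j, j * l, d(b, b, l)), b + b + j + j + l + l) * g(g(g(b, l), b + l + l), b + b + b * j * j + b * j * j * j + d(b, b, l) + j + l) + b * b * g(b, l) * l + b * b * j
Apply R1:  consuming g(b, l);  x := l, y := b * b * l
The variable takes the whole remainder — replace the entire application.
New term:  b + b * b * b + b * b * b * d(b + b + b + d(l, j, b) + g(l, l) + l, b * l * l * l + b * l * l * l, d(b * b * j * l, b + j + j + j, j * j * l)) * g(d(j + j, j * l, d(b, b, l)), b + b + j + j + l + l) * g(g(g(b, l), b + l + l), b + b + b * j * j + b * j * j * j + d(b, b, l) + j + l) + b * b * j

Answer: b + b * b * b + b * b * b * d(b + b + b + d(l, j, b) + g(l, l) + l, b * l * l * l + b * l * l * l, d(b * b * j * l, b + j + j + j, j * j * l)) * g(d(j + j, j * l, d(b, b, l)), b + b + j + j + l + l) * g(g(g(b, l), b + l + l), b + b + b * j * j + b * j * j * j + d(b, b, l) + j + l) + b * b * j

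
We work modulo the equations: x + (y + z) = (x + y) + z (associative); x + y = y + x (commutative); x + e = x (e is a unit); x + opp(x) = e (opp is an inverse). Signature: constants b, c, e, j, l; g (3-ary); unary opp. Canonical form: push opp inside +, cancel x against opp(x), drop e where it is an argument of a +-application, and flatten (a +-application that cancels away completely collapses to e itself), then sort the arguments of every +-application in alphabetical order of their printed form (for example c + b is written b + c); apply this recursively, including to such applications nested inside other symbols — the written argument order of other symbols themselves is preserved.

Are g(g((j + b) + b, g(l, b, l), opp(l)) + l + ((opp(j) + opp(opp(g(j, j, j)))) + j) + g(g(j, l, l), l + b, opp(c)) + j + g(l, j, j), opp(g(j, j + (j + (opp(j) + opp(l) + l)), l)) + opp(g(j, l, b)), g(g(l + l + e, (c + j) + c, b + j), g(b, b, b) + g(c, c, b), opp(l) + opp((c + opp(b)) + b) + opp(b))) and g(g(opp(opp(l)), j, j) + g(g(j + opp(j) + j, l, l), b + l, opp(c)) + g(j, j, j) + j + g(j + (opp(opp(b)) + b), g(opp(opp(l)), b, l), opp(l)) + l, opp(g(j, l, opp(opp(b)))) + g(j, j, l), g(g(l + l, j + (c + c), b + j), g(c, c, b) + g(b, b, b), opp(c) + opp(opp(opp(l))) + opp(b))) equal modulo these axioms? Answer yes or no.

Answer: no — g(g(b + b + j, g(l, b, l), opp(l)) + g(g(j, l, l), b + l, opp(c)) + g(j, j, j) + g(l, j, j) + j + l, opp(g(j, j, l)) + opp(g(j, l, b)), g(g(l + l, c + c + j, b + j), g(b, b, b) + g(c, c, b), opp(b) + opp(c) + opp(l))) vs g(g(b + b + j, g(l, b, l), opp(l)) + g(g(j, l, l), b + l, opp(c)) + g(j, j, j) + g(l, j, j) + j + l, g(j, j, l) + opp(g(j, l, b)), g(g(l + l, c + c + j, b + j), g(b, b, b) + g(c, c, b), opp(b) + opp(c) + opp(l)))

Derivation:
Left:  g(g((j + b) + b, g(l, b, l), opp(l)) + l + ((opp(j) + opp(opp(g(j, j, j)))) + j) + g(g(j, l, l), l + b, opp(c)) + j + g(l, j, j), opp(g(j, j + (j + (opp(j) + opp(l) + l)), l)) + opp(g(j, l, b)), g(g(l + l + e, (c + j) + c, b + j), g(b, b, b) + g(c, c, b), opp(l) + opp((c + opp(b)) + b) + opp(b)))
  Work inside:  g((j + b) + b, g(l, b, l), opp(l)) + l + ((opp(j) + opp(opp(g(j, j, j)))) + j) + g(g(j, l, l), l + b, opp(c)) + j + g(l, j, j)
  Push opp inside:  distribute opp over + and collapse double opp
  Collect terms:  g(b + b + j, g(l, b, l), opp(l)) + l + j + g(j, j, j) + g(g(j, l, l), b + l, opp(c)) + g(l, j, j)
  Sort:  g(b + b + j, g(l, b, l), opp(l)) + g(g(j, l, l), b + l, opp(c)) + g(j, j, j) + g(l, j, j) + j + l
  Put back:  g(g(b + b + j, g(l, b, l), opp(l)) + g(g(j, l, l), b + l, opp(c)) + g(j, j, j) + g(l, j, j) + j + l, opp(g(j, j, l)) + opp(g(j, l, b)), g(g(l + l, c + c + j, b + j), g(b, b, b) + g(c, c, b), opp(b) + opp(c) + opp(l)))
Right:  g(g(opp(opp(l)), j, j) + g(g(j + opp(j) + j, l, l), b + l, opp(c)) + g(j, j, j) + j + g(j + (opp(opp(b)) + b), g(opp(opp(l)), b, l), opp(l)) + l, opp(g(j, l, opp(opp(b)))) + g(j, j, l), g(g(l + l, j + (c + c), b + j), g(c, c, b) + g(b, b, b), opp(c) + opp(opp(opp(l))) + opp(b)))
  Focus inside:  g(opp(opp(l)), j, j) + g(g(j + opp(j) + j, l, l), b + l, opp(c)) + g(j, j, j) + j + g(j + (opp(opp(b)) + b), g(opp(opp(l)), b, l), opp(l)) + l
  Push opp inside:  distribute opp over + and collapse double opp
  Collect terms:  g(l, j, j) + g(g(j, l, l), b + l, opp(c)) + g(j, j, j) + j + g(b + b + j, g(l, b, l), opp(l)) + l
  Sort arguments:  g(b + b + j, g(l, b, l), opp(l)) + g(g(j, l, l), b + l, opp(c)) + g(j, j, j) + g(l, j, j) + j + l
  Reassemble:  g(g(b + b + j, g(l, b, l), opp(l)) + g(g(j, l, l), b + l, opp(c)) + g(j, j, j) + g(l, j, j) + j + l, g(j, j, l) + opp(g(j, l, b)), g(g(l + l, c + c + j, b + j), g(b, b, b) + g(c, c, b), opp(b) + opp(c) + opp(l)))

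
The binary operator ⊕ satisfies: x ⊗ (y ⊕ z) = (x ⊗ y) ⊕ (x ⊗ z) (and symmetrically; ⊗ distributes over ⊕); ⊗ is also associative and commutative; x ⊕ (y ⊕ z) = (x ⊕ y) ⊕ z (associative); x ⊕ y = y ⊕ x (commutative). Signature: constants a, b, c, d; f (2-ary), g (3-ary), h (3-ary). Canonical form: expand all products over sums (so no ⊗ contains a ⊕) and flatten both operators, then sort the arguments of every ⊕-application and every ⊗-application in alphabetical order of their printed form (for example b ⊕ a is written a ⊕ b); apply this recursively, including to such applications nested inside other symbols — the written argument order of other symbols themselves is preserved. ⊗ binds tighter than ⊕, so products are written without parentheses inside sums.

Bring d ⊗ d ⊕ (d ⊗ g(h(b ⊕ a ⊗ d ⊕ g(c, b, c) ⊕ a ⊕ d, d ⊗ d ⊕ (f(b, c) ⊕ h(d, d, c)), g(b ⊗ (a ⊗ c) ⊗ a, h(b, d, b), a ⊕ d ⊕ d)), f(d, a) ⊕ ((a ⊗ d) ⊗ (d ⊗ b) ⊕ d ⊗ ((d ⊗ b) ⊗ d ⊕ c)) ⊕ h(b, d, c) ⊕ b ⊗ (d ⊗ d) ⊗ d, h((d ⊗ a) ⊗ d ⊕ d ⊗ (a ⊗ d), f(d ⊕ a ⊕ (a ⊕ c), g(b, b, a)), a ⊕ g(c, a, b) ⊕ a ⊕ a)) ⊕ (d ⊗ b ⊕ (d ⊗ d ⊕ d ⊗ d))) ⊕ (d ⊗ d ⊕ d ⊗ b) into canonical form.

Answer: b ⊗ d ⊕ b ⊗ d ⊕ d ⊗ d ⊕ d ⊗ d ⊕ d ⊗ d ⊕ d ⊗ d ⊕ d ⊗ g(h(a ⊕ a ⊗ d ⊕ b ⊕ d ⊕ g(c, b, c), d ⊗ d ⊕ f(b, c) ⊕ h(d, d, c), g(a ⊗ a ⊗ b ⊗ c, h(b, d, b), a ⊕ d ⊕ d)), a ⊗ b ⊗ d ⊗ d ⊕ b ⊗ d ⊗ d ⊗ d ⊕ b ⊗ d ⊗ d ⊗ d ⊕ c ⊗ d ⊕ f(d, a) ⊕ h(b, d, c), h(a ⊗ d ⊗ d ⊕ a ⊗ d ⊗ d, f(a ⊕ a ⊕ c ⊕ d, g(b, b, a)), a ⊕ a ⊕ a ⊕ g(c, a, b)))

Derivation:
Distribute:  d ⊗ d ⊕ d ⊗ g(h(a ⊕ a ⊗ d ⊕ b ⊕ d ⊕ g(c, b, c), d ⊗ d ⊕ f(b, c) ⊕ h(d, d, c), g(a ⊗ a ⊗ b ⊗ c, h(b, d, b), a ⊕ d ⊕ d)), a ⊗ b ⊗ d ⊗ d ⊕ b ⊗ d ⊗ d ⊗ d ⊕ b ⊗ d ⊗ d ⊗ d ⊕ c ⊗ d ⊕ f(d, a) ⊕ h(b, d, c), h(a ⊗ d ⊗ d ⊕ a ⊗ d ⊗ d, f(a ⊕ a ⊕ c ⊕ d, g(b, b, a)), a ⊕ a ⊕ a ⊕ g(c, a, b))) ⊕ b ⊗ d ⊕ d ⊗ d ⊕ d ⊗ d ⊕ d ⊗ d ⊕ b ⊗ d
Sort arguments:  b ⊗ d ⊕ b ⊗ d ⊕ d ⊗ d ⊕ d ⊗ d ⊕ d ⊗ d ⊕ d ⊗ d ⊕ d ⊗ g(h(a ⊕ a ⊗ d ⊕ b ⊕ d ⊕ g(c, b, c), d ⊗ d ⊕ f(b, c) ⊕ h(d, d, c), g(a ⊗ a ⊗ b ⊗ c, h(b, d, b), a ⊕ d ⊕ d)), a ⊗ b ⊗ d ⊗ d ⊕ b ⊗ d ⊗ d ⊗ d ⊕ b ⊗ d ⊗ d ⊗ d ⊕ c ⊗ d ⊕ f(d, a) ⊕ h(b, d, c), h(a ⊗ d ⊗ d ⊕ a ⊗ d ⊗ d, f(a ⊕ a ⊕ c ⊕ d, g(b, b, a)), a ⊕ a ⊕ a ⊕ g(c, a, b)))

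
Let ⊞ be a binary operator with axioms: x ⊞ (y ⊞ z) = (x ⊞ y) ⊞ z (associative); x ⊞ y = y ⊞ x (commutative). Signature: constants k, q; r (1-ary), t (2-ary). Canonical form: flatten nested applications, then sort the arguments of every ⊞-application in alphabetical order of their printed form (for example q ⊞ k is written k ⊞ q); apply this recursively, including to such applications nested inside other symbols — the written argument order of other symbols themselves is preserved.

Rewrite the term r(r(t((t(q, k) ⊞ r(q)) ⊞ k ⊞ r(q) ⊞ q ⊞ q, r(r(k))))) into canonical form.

Answer: r(r(t(k ⊞ q ⊞ q ⊞ r(q) ⊞ r(q) ⊞ t(q, k), r(r(k)))))

Derivation:
Focus inside:  (t(q, k) ⊞ r(q)) ⊞ k ⊞ r(q) ⊞ q ⊞ q
Un-nest:  t(q, k) ⊞ r(q) ⊞ k ⊞ r(q) ⊞ q ⊞ q
Order the arguments:  k ⊞ q ⊞ q ⊞ r(q) ⊞ r(q) ⊞ t(q, k)
Put back:  r(r(t(k ⊞ q ⊞ q ⊞ r(q) ⊞ r(q) ⊞ t(q, k), r(r(k)))))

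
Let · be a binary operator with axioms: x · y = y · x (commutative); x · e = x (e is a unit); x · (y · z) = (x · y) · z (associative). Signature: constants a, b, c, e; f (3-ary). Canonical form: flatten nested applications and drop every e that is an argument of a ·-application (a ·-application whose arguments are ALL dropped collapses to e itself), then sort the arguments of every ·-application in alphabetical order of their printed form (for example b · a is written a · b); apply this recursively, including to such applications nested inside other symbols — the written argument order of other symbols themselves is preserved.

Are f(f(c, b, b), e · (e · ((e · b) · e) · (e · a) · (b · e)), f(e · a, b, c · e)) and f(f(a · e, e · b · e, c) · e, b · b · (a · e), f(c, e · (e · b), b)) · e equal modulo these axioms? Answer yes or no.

Answer: no — f(f(c, b, b), a · b · b, f(a, b, c)) vs f(f(a, b, c), a · b · b, f(c, b, b))

Derivation:
Left:  f(f(c, b, b), e · (e · ((e · b) · e) · (e · a) · (b · e)), f(e · a, b, c · e))
  Focus inside:  e · (e · ((e · b) · e) · (e · a) · (b · e))
  Flatten:  e · e · e · b · e · e · a · b · e
  Units out:  drop e (×6)
  Sort arguments:  a · b · b
  Put back:  f(f(c, b, b), a · b · b, f(a, b, c))
Right:  f(f(a · e, e · b · e, c) · e, b · b · (a · e), f(c, e · (e · b), b)) · e
  Canonicalize subterm:  f(f(a · e, e · b · e, c) · e, b · b · (a · e), f(c, e · (e · b), b))  →  f(f(a, b, c), a · b · b, f(c, b, b))
  Unit:  drop e
  Sort:  f(f(a, b, c), a · b · b, f(c, b, b))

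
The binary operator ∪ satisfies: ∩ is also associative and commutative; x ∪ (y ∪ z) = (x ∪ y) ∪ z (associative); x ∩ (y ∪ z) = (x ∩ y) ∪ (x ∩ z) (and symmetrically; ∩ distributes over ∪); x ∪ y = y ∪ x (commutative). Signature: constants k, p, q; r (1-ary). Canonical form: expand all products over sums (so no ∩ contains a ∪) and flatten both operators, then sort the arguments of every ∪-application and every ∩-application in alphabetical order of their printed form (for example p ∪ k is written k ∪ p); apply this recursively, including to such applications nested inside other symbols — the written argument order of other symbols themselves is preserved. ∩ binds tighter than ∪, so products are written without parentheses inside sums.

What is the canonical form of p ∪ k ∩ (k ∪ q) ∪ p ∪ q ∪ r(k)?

Answer: k ∩ k ∪ k ∩ q ∪ p ∪ p ∪ q ∪ r(k)

Derivation:
Distribute:  p ∪ k ∩ k ∪ k ∩ q ∪ p ∪ q ∪ r(k)
Sort arguments:  k ∩ k ∪ k ∩ q ∪ p ∪ p ∪ q ∪ r(k)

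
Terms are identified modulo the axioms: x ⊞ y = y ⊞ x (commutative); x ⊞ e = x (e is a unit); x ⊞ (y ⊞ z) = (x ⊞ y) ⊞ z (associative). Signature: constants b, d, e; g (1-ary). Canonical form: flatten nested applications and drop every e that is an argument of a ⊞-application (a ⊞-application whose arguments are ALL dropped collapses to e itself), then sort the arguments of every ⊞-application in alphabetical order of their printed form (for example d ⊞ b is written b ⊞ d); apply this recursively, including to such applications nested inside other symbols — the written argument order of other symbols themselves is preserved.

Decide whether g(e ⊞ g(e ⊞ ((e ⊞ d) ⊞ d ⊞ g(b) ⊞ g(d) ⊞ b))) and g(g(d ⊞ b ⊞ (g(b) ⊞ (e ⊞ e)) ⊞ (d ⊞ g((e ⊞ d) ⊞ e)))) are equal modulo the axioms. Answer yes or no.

Left:  g(e ⊞ g(e ⊞ ((e ⊞ d) ⊞ d ⊞ g(b) ⊞ g(d) ⊞ b)))
  Focus inside:  e ⊞ g(e ⊞ ((e ⊞ d) ⊞ d ⊞ g(b) ⊞ g(d) ⊞ b))
  Inside:  g(e ⊞ ((e ⊞ d) ⊞ d ⊞ g(b) ⊞ g(d) ⊞ b))  →  g(b ⊞ d ⊞ d ⊞ g(b) ⊞ g(d))
  Drop the unit:  drop e
  Order the arguments:  g(b ⊞ d ⊞ d ⊞ g(b) ⊞ g(d))
  Rebuild:  g(g(b ⊞ d ⊞ d ⊞ g(b) ⊞ g(d)))
Right:  g(g(d ⊞ b ⊞ (g(b) ⊞ (e ⊞ e)) ⊞ (d ⊞ g((e ⊞ d) ⊞ e))))
  Focus inside:  d ⊞ b ⊞ (g(b) ⊞ (e ⊞ e)) ⊞ (d ⊞ g((e ⊞ d) ⊞ e))
  Flatten:  d ⊞ b ⊞ g(b) ⊞ e ⊞ e ⊞ d ⊞ g((e ⊞ d) ⊞ e)
  Inside:  g((e ⊞ d) ⊞ e)  →  g(d)
  Drop the unit:  drop e (×2)
  Sort:  b ⊞ d ⊞ d ⊞ g(b) ⊞ g(d)
  Rebuild:  g(g(b ⊞ d ⊞ d ⊞ g(b) ⊞ g(d)))

Answer: yes — both canonical forms are g(g(b ⊞ d ⊞ d ⊞ g(b) ⊞ g(d)))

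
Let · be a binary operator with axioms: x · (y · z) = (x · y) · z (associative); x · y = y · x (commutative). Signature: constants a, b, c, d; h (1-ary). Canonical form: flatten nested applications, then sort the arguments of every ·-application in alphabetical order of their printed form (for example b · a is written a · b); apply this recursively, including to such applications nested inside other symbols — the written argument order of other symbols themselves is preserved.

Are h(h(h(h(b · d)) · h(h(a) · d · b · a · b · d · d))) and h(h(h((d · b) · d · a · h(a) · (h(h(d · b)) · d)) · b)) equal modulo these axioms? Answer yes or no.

Left:  h(h(h(h(b · d)) · h(h(a) · d · b · a · b · d · d)))
  Work inside:  h(h(b · d)) · h(h(a) · d · b · a · b · d · d)
  Canonicalize subterm:  h(h(a) · d · b · a · b · d · d)  →  h(a · b · b · d · d · d · h(a))
  Order the arguments:  h(a · b · b · d · d · d · h(a)) · h(h(b · d))
  Rebuild:  h(h(h(a · b · b · d · d · d · h(a)) · h(h(b · d))))
Right:  h(h(h((d · b) · d · a · h(a) · (h(h(d · b)) · d)) · b))
  Descend into:  h((d · b) · d · a · h(a) · (h(h(d · b)) · d)) · b
  Canonicalize subterm:  h((d · b) · d · a · h(a) · (h(h(d · b)) · d))  →  h(a · b · d · d · d · h(a) · h(h(b · d)))
  Sort arguments:  b · h(a · b · d · d · d · h(a) · h(h(b · d)))
  Reassemble:  h(h(b · h(a · b · d · d · d · h(a) · h(h(b · d)))))

Answer: no — h(h(h(a · b · b · d · d · d · h(a)) · h(h(b · d)))) vs h(h(b · h(a · b · d · d · d · h(a) · h(h(b · d)))))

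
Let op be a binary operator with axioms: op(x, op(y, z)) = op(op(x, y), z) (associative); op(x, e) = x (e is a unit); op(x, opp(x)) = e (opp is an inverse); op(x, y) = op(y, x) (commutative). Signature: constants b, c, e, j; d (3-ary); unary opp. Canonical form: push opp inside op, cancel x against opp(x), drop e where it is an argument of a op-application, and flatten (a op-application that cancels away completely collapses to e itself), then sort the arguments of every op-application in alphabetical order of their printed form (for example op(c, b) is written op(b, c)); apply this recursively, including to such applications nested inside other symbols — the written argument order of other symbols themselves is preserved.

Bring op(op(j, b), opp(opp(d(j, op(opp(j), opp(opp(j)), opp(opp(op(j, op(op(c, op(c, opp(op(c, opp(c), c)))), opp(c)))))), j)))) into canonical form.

Push opp inside:  distribute opp over op and collapse double opp
Collect terms:  op(j, b, d(j, j, j))
Sort:  op(b, d(j, j, j), j)

Answer: op(b, d(j, j, j), j)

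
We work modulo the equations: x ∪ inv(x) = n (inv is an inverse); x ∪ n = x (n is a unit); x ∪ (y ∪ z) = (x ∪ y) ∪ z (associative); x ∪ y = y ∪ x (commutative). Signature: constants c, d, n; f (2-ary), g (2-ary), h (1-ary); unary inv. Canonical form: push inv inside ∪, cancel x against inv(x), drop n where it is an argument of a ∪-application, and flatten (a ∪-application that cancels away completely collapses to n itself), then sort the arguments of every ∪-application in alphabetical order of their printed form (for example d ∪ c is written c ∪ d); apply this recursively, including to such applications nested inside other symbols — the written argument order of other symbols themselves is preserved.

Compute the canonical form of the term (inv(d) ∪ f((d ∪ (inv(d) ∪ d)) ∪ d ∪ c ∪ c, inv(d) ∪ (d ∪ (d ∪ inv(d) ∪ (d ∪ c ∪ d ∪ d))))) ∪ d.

Cancel inverse pairs:  d cancels
Combine occurrences:  f(c ∪ c ∪ d ∪ d, c ∪ d ∪ d ∪ d)

Answer: f(c ∪ c ∪ d ∪ d, c ∪ d ∪ d ∪ d)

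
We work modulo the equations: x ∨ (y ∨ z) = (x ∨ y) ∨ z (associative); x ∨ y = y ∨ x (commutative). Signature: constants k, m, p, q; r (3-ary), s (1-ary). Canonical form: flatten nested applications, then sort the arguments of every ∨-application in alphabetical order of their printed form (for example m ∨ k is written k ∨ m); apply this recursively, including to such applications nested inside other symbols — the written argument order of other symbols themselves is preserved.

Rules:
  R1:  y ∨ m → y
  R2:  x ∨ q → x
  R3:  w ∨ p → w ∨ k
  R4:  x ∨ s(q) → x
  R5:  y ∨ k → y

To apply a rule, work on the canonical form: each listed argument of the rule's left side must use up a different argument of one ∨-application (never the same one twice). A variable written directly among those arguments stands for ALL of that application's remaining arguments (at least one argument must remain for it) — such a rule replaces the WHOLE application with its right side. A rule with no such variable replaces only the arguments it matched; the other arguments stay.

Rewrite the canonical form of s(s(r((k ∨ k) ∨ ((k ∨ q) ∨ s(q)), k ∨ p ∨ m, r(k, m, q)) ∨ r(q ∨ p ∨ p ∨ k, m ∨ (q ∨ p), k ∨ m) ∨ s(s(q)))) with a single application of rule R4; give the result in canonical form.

Answer: s(s(r(k ∨ k ∨ k ∨ q, k ∨ m ∨ p, r(k, m, q)) ∨ r(k ∨ p ∨ p ∨ q, m ∨ p ∨ q, k ∨ m) ∨ s(s(q))))

Derivation:
Canonical form:  s(s(r(k ∨ k ∨ k ∨ q ∨ s(q), k ∨ m ∨ p, r(k, m, q)) ∨ r(k ∨ p ∨ p ∨ q, m ∨ p ∨ q, k ∨ m) ∨ s(s(q))))
R4 matches:  uses s(q);  x := k ∨ k ∨ k ∨ q
The extension variable absorbs all remaining arguments, so the whole application is rewritten.
Giving:  s(s(r(k ∨ k ∨ k ∨ q, k ∨ m ∨ p, r(k, m, q)) ∨ r(k ∨ p ∨ p ∨ q, m ∨ p ∨ q, k ∨ m) ∨ s(s(q))))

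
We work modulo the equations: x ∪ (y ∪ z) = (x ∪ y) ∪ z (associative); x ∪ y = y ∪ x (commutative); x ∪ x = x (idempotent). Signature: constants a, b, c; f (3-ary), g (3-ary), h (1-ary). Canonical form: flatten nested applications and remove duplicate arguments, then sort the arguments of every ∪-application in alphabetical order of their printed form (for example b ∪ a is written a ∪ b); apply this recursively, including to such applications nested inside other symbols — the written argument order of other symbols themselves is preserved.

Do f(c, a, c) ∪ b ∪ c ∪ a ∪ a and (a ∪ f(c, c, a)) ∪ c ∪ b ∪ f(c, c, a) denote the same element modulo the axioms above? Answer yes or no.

Answer: no — a ∪ b ∪ c ∪ f(c, a, c) vs a ∪ b ∪ c ∪ f(c, c, a)

Derivation:
Left:  f(c, a, c) ∪ b ∪ c ∪ a ∪ a
  Deduplicate:  drop duplicate a
  Sort arguments:  a ∪ b ∪ c ∪ f(c, a, c)
Right:  (a ∪ f(c, c, a)) ∪ c ∪ b ∪ f(c, c, a)
  Flatten:  a ∪ f(c, c, a) ∪ c ∪ b ∪ f(c, c, a)
  Deduplicate:  drop duplicate f(c, c, a)
  Sort:  a ∪ b ∪ c ∪ f(c, c, a)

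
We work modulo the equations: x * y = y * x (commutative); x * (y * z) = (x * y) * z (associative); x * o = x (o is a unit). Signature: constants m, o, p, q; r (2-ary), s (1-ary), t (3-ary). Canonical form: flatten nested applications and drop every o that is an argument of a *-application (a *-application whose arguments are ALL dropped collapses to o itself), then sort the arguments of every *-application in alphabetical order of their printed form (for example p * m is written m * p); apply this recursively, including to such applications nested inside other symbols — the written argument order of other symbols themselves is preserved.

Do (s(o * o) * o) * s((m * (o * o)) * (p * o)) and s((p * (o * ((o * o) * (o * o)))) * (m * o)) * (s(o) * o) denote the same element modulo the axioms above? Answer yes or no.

Left:  (s(o * o) * o) * s((m * (o * o)) * (p * o))
  Un-nest:  s(o * o) * o * s((m * (o * o)) * (p * o))
  Canonicalize subterm:  s(o * o)  →  s(o)
  Canonicalize subterm:  s((m * (o * o)) * (p * o))  →  s(m * p)
  Drop the unit:  drop o
  Sort arguments:  s(m * p) * s(o)
Right:  s((p * (o * ((o * o) * (o * o)))) * (m * o)) * (s(o) * o)
  Flatten:  s((p * (o * ((o * o) * (o * o)))) * (m * o)) * s(o) * o
  Simplify inside:  s((p * (o * ((o * o) * (o * o)))) * (m * o))  →  s(m * p)
  Units out:  drop o
  Sort:  s(m * p) * s(o)

Answer: yes — both canonical forms are s(m * p) * s(o)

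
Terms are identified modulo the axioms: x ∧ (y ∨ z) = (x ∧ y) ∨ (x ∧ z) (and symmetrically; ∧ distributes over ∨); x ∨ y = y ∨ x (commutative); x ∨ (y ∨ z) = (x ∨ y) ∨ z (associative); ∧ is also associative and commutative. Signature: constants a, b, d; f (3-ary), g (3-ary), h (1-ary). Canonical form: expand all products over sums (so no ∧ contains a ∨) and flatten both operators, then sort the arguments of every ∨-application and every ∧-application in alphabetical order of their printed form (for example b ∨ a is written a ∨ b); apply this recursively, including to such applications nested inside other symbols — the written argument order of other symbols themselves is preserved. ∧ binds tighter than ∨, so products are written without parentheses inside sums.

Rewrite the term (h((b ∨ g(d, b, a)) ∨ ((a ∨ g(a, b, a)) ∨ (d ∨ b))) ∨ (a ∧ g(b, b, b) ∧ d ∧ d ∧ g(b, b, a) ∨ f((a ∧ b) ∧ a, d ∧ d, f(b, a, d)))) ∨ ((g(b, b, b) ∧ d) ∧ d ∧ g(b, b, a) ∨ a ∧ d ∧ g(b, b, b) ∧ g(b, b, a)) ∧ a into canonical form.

Answer: a ∧ a ∧ d ∧ g(b, b, a) ∧ g(b, b, b) ∨ a ∧ d ∧ d ∧ g(b, b, a) ∧ g(b, b, b) ∨ a ∧ d ∧ d ∧ g(b, b, a) ∧ g(b, b, b) ∨ f(a ∧ a ∧ b, d ∧ d, f(b, a, d)) ∨ h(a ∨ b ∨ b ∨ d ∨ g(a, b, a) ∨ g(d, b, a))

Derivation:
Distribute:  h(a ∨ b ∨ b ∨ d ∨ g(a, b, a) ∨ g(d, b, a)) ∨ a ∧ d ∧ d ∧ g(b, b, a) ∧ g(b, b, b) ∨ f(a ∧ a ∧ b, d ∧ d, f(b, a, d)) ∨ a ∧ d ∧ d ∧ g(b, b, a) ∧ g(b, b, b) ∨ a ∧ a ∧ d ∧ g(b, b, a) ∧ g(b, b, b)
Sort arguments:  a ∧ a ∧ d ∧ g(b, b, a) ∧ g(b, b, b) ∨ a ∧ d ∧ d ∧ g(b, b, a) ∧ g(b, b, b) ∨ a ∧ d ∧ d ∧ g(b, b, a) ∧ g(b, b, b) ∨ f(a ∧ a ∧ b, d ∧ d, f(b, a, d)) ∨ h(a ∨ b ∨ b ∨ d ∨ g(a, b, a) ∨ g(d, b, a))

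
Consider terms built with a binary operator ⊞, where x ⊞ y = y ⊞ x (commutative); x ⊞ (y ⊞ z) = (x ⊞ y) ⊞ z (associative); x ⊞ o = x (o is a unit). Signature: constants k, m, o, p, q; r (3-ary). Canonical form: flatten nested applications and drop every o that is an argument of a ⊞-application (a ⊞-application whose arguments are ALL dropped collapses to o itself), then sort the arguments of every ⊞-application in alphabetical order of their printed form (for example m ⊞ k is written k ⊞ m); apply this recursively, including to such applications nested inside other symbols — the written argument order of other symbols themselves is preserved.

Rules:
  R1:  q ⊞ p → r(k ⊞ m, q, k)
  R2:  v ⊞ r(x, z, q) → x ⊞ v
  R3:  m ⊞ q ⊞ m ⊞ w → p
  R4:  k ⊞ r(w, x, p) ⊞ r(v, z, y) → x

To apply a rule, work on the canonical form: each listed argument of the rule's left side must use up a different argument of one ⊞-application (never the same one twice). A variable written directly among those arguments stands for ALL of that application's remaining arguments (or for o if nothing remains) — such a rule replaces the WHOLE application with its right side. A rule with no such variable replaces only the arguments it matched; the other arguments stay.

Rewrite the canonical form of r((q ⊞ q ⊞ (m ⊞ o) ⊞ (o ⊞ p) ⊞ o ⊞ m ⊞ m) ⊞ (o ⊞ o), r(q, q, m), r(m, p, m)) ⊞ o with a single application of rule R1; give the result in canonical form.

Answer: r(m ⊞ m ⊞ m ⊞ q ⊞ r(k ⊞ m, q, k), r(q, q, m), r(m, p, m))

Derivation:
Canonical form:  r(m ⊞ m ⊞ m ⊞ p ⊞ q ⊞ q, r(q, q, m), r(m, p, m))
Match R1:  consume p, q
Result:  r(m ⊞ m ⊞ m ⊞ q ⊞ r(k ⊞ m, q, k), r(q, q, m), r(m, p, m))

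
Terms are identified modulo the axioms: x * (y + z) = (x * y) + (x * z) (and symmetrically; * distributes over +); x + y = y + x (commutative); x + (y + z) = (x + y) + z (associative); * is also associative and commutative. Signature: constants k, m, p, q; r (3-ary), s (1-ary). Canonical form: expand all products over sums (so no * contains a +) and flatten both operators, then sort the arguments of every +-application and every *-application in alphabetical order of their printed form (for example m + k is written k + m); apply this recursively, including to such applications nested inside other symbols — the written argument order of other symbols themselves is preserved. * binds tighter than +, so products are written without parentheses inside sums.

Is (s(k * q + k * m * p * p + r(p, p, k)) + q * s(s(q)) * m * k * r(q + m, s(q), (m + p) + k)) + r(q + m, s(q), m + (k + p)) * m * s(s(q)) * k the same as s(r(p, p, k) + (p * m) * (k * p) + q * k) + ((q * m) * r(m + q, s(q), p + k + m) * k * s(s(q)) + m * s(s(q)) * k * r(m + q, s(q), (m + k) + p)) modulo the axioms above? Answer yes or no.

Left:  (s(k * q + k * m * p * p + r(p, p, k)) + q * s(s(q)) * m * k * r(q + m, s(q), (m + p) + k)) + r(q + m, s(q), m + (k + p)) * m * s(s(q)) * k
  Un-nest:  s(k * m * p * p + k * q + r(p, p, k)) + k * m * q * r(m + q, s(q), k + m + p) * s(s(q)) + k * m * r(m + q, s(q), k + m + p) * s(s(q))
  Order the arguments:  k * m * q * r(m + q, s(q), k + m + p) * s(s(q)) + k * m * r(m + q, s(q), k + m + p) * s(s(q)) + s(k * m * p * p + k * q + r(p, p, k))
Right:  s(r(p, p, k) + (p * m) * (k * p) + q * k) + ((q * m) * r(m + q, s(q), p + k + m) * k * s(s(q)) + m * s(s(q)) * k * r(m + q, s(q), (m + k) + p))
  Un-nest:  s(k * m * p * p + k * q + r(p, p, k)) + k * m * q * r(m + q, s(q), k + m + p) * s(s(q)) + k * m * r(m + q, s(q), k + m + p) * s(s(q))
  Order the arguments:  k * m * q * r(m + q, s(q), k + m + p) * s(s(q)) + k * m * r(m + q, s(q), k + m + p) * s(s(q)) + s(k * m * p * p + k * q + r(p, p, k))

Answer: yes — both canonical forms are k * m * q * r(m + q, s(q), k + m + p) * s(s(q)) + k * m * r(m + q, s(q), k + m + p) * s(s(q)) + s(k * m * p * p + k * q + r(p, p, k))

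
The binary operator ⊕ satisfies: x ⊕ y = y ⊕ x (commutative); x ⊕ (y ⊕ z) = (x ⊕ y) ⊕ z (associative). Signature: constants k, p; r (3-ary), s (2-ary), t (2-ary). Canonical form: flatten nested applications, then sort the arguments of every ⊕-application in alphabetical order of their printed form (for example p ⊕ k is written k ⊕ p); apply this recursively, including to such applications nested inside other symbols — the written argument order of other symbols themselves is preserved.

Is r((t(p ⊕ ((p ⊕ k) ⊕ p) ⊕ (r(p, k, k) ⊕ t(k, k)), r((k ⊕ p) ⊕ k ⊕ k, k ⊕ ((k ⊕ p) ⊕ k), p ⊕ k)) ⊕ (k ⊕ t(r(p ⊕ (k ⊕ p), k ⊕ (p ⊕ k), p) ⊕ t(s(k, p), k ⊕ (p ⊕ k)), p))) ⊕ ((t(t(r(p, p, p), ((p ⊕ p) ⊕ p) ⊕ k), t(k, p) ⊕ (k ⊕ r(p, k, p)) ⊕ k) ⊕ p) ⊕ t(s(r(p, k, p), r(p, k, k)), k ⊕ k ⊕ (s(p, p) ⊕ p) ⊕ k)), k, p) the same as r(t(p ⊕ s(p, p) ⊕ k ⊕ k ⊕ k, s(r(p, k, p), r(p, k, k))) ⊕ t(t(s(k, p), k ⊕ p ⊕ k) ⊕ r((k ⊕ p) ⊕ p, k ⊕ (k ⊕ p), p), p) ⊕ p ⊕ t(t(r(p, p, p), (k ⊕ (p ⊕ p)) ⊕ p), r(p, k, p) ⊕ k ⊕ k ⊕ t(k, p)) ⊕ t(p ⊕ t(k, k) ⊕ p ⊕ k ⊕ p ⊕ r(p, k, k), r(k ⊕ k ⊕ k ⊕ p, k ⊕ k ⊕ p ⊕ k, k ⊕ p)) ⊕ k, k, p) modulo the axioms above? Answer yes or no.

Answer: no — r(k ⊕ p ⊕ t(k ⊕ p ⊕ p ⊕ p ⊕ r(p, k, k) ⊕ t(k, k), r(k ⊕ k ⊕ k ⊕ p, k ⊕ k ⊕ k ⊕ p, k ⊕ p)) ⊕ t(r(k ⊕ p ⊕ p, k ⊕ k ⊕ p, p) ⊕ t(s(k, p), k ⊕ k ⊕ p), p) ⊕ t(s(r(p, k, p), r(p, k, k)), k ⊕ k ⊕ k ⊕ p ⊕ s(p, p)) ⊕ t(t(r(p, p, p), k ⊕ p ⊕ p ⊕ p), k ⊕ k ⊕ r(p, k, p) ⊕ t(k, p)), k, p) vs r(k ⊕ p ⊕ t(k ⊕ k ⊕ k ⊕ p ⊕ s(p, p), s(r(p, k, p), r(p, k, k))) ⊕ t(k ⊕ p ⊕ p ⊕ p ⊕ r(p, k, k) ⊕ t(k, k), r(k ⊕ k ⊕ k ⊕ p, k ⊕ k ⊕ k ⊕ p, k ⊕ p)) ⊕ t(r(k ⊕ p ⊕ p, k ⊕ k ⊕ p, p) ⊕ t(s(k, p), k ⊕ k ⊕ p), p) ⊕ t(t(r(p, p, p), k ⊕ p ⊕ p ⊕ p), k ⊕ k ⊕ r(p, k, p) ⊕ t(k, p)), k, p)

Derivation:
Left:  r((t(p ⊕ ((p ⊕ k) ⊕ p) ⊕ (r(p, k, k) ⊕ t(k, k)), r((k ⊕ p) ⊕ k ⊕ k, k ⊕ ((k ⊕ p) ⊕ k), p ⊕ k)) ⊕ (k ⊕ t(r(p ⊕ (k ⊕ p), k ⊕ (p ⊕ k), p) ⊕ t(s(k, p), k ⊕ (p ⊕ k)), p))) ⊕ ((t(t(r(p, p, p), ((p ⊕ p) ⊕ p) ⊕ k), t(k, p) ⊕ (k ⊕ r(p, k, p)) ⊕ k) ⊕ p) ⊕ t(s(r(p, k, p), r(p, k, k)), k ⊕ k ⊕ (s(p, p) ⊕ p) ⊕ k)), k, p)
  Work inside:  (t(p ⊕ ((p ⊕ k) ⊕ p) ⊕ (r(p, k, k) ⊕ t(k, k)), r((k ⊕ p) ⊕ k ⊕ k, k ⊕ ((k ⊕ p) ⊕ k), p ⊕ k)) ⊕ (k ⊕ t(r(p ⊕ (k ⊕ p), k ⊕ (p ⊕ k), p) ⊕ t(s(k, p), k ⊕ (p ⊕ k)), p))) ⊕ ((t(t(r(p, p, p), ((p ⊕ p) ⊕ p) ⊕ k), t(k, p) ⊕ (k ⊕ r(p, k, p)) ⊕ k) ⊕ p) ⊕ t(s(r(p, k, p), r(p, k, k)), k ⊕ k ⊕ (s(p, p) ⊕ p) ⊕ k))
  Flatten:  t(p ⊕ ((p ⊕ k) ⊕ p) ⊕ (r(p, k, k) ⊕ t(k, k)), r((k ⊕ p) ⊕ k ⊕ k, k ⊕ ((k ⊕ p) ⊕ k), p ⊕ k)) ⊕ k ⊕ t(r(p ⊕ (k ⊕ p), k ⊕ (p ⊕ k), p) ⊕ t(s(k, p), k ⊕ (p ⊕ k)), p) ⊕ t(t(r(p, p, p), ((p ⊕ p) ⊕ p) ⊕ k), t(k, p) ⊕ (k ⊕ r(p, k, p)) ⊕ k) ⊕ p ⊕ t(s(r(p, k, p), r(p, k, k)), k ⊕ k ⊕ (s(p, p) ⊕ p) ⊕ k)
  Simplify inside:  t(p ⊕ ((p ⊕ k) ⊕ p) ⊕ (r(p, k, k) ⊕ t(k, k)), r((k ⊕ p) ⊕ k ⊕ k, k ⊕ ((k ⊕ p) ⊕ k), p ⊕ k))  →  t(k ⊕ p ⊕ p ⊕ p ⊕ r(p, k, k) ⊕ t(k, k), r(k ⊕ k ⊕ k ⊕ p, k ⊕ k ⊕ k ⊕ p, k ⊕ p))
  Canonicalize subterm:  t(r(p ⊕ (k ⊕ p), k ⊕ (p ⊕ k), p) ⊕ t(s(k, p), k ⊕ (p ⊕ k)), p)  →  t(r(k ⊕ p ⊕ p, k ⊕ k ⊕ p, p) ⊕ t(s(k, p), k ⊕ k ⊕ p), p)
  Inside:  t(t(r(p, p, p), ((p ⊕ p) ⊕ p) ⊕ k), t(k, p) ⊕ (k ⊕ r(p, k, p)) ⊕ k)  →  t(t(r(p, p, p), k ⊕ p ⊕ p ⊕ p), k ⊕ k ⊕ r(p, k, p) ⊕ t(k, p))
  Sort:  k ⊕ p ⊕ t(k ⊕ p ⊕ p ⊕ p ⊕ r(p, k, k) ⊕ t(k, k), r(k ⊕ k ⊕ k ⊕ p, k ⊕ k ⊕ k ⊕ p, k ⊕ p)) ⊕ t(r(k ⊕ p ⊕ p, k ⊕ k ⊕ p, p) ⊕ t(s(k, p), k ⊕ k ⊕ p), p) ⊕ t(s(r(p, k, p), r(p, k, k)), k ⊕ k ⊕ k ⊕ p ⊕ s(p, p)) ⊕ t(t(r(p, p, p), k ⊕ p ⊕ p ⊕ p), k ⊕ k ⊕ r(p, k, p) ⊕ t(k, p))
  Rebuild:  r(k ⊕ p ⊕ t(k ⊕ p ⊕ p ⊕ p ⊕ r(p, k, k) ⊕ t(k, k), r(k ⊕ k ⊕ k ⊕ p, k ⊕ k ⊕ k ⊕ p, k ⊕ p)) ⊕ t(r(k ⊕ p ⊕ p, k ⊕ k ⊕ p, p) ⊕ t(s(k, p), k ⊕ k ⊕ p), p) ⊕ t(s(r(p, k, p), r(p, k, k)), k ⊕ k ⊕ k ⊕ p ⊕ s(p, p)) ⊕ t(t(r(p, p, p), k ⊕ p ⊕ p ⊕ p), k ⊕ k ⊕ r(p, k, p) ⊕ t(k, p)), k, p)
Right:  r(t(p ⊕ s(p, p) ⊕ k ⊕ k ⊕ k, s(r(p, k, p), r(p, k, k))) ⊕ t(t(s(k, p), k ⊕ p ⊕ k) ⊕ r((k ⊕ p) ⊕ p, k ⊕ (k ⊕ p), p), p) ⊕ p ⊕ t(t(r(p, p, p), (k ⊕ (p ⊕ p)) ⊕ p), r(p, k, p) ⊕ k ⊕ k ⊕ t(k, p)) ⊕ t(p ⊕ t(k, k) ⊕ p ⊕ k ⊕ p ⊕ r(p, k, k), r(k ⊕ k ⊕ k ⊕ p, k ⊕ k ⊕ p ⊕ k, k ⊕ p)) ⊕ k, k, p)
  Work inside:  t(p ⊕ s(p, p) ⊕ k ⊕ k ⊕ k, s(r(p, k, p), r(p, k, k))) ⊕ t(t(s(k, p), k ⊕ p ⊕ k) ⊕ r((k ⊕ p) ⊕ p, k ⊕ (k ⊕ p), p), p) ⊕ p ⊕ t(t(r(p, p, p), (k ⊕ (p ⊕ p)) ⊕ p), r(p, k, p) ⊕ k ⊕ k ⊕ t(k, p)) ⊕ t(p ⊕ t(k, k) ⊕ p ⊕ k ⊕ p ⊕ r(p, k, k), r(k ⊕ k ⊕ k ⊕ p, k ⊕ k ⊕ p ⊕ k, k ⊕ p)) ⊕ k
  Canonicalize subterm:  t(p ⊕ s(p, p) ⊕ k ⊕ k ⊕ k, s(r(p, k, p), r(p, k, k)))  →  t(k ⊕ k ⊕ k ⊕ p ⊕ s(p, p), s(r(p, k, p), r(p, k, k)))
  Simplify inside:  t(t(s(k, p), k ⊕ p ⊕ k) ⊕ r((k ⊕ p) ⊕ p, k ⊕ (k ⊕ p), p), p)  →  t(r(k ⊕ p ⊕ p, k ⊕ k ⊕ p, p) ⊕ t(s(k, p), k ⊕ k ⊕ p), p)
  Canonicalize subterm:  t(t(r(p, p, p), (k ⊕ (p ⊕ p)) ⊕ p), r(p, k, p) ⊕ k ⊕ k ⊕ t(k, p))  →  t(t(r(p, p, p), k ⊕ p ⊕ p ⊕ p), k ⊕ k ⊕ r(p, k, p) ⊕ t(k, p))
  Sort arguments:  k ⊕ p ⊕ t(k ⊕ k ⊕ k ⊕ p ⊕ s(p, p), s(r(p, k, p), r(p, k, k))) ⊕ t(k ⊕ p ⊕ p ⊕ p ⊕ r(p, k, k) ⊕ t(k, k), r(k ⊕ k ⊕ k ⊕ p, k ⊕ k ⊕ k ⊕ p, k ⊕ p)) ⊕ t(r(k ⊕ p ⊕ p, k ⊕ k ⊕ p, p) ⊕ t(s(k, p), k ⊕ k ⊕ p), p) ⊕ t(t(r(p, p, p), k ⊕ p ⊕ p ⊕ p), k ⊕ k ⊕ r(p, k, p) ⊕ t(k, p))
  Put back:  r(k ⊕ p ⊕ t(k ⊕ k ⊕ k ⊕ p ⊕ s(p, p), s(r(p, k, p), r(p, k, k))) ⊕ t(k ⊕ p ⊕ p ⊕ p ⊕ r(p, k, k) ⊕ t(k, k), r(k ⊕ k ⊕ k ⊕ p, k ⊕ k ⊕ k ⊕ p, k ⊕ p)) ⊕ t(r(k ⊕ p ⊕ p, k ⊕ k ⊕ p, p) ⊕ t(s(k, p), k ⊕ k ⊕ p), p) ⊕ t(t(r(p, p, p), k ⊕ p ⊕ p ⊕ p), k ⊕ k ⊕ r(p, k, p) ⊕ t(k, p)), k, p)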